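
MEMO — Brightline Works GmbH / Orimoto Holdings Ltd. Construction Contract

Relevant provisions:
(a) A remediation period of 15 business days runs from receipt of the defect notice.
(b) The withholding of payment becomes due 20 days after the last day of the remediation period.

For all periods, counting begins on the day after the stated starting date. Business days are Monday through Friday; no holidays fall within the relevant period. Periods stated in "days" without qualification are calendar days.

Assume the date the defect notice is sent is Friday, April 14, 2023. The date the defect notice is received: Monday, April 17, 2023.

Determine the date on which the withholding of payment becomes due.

May 28, 2023

From Monday, April 17, 2023, 15 business days (Apr 18, Apr 19, Apr 20, Apr 21, …, May 4, May 5, May 8, skipping weekends) brings us to Monday, May 8, 2023, which is the last day of the remediation period.
The date on which the withholding of payment becomes due: 20 calendar days after May 8, 2023 is May 28, 2023.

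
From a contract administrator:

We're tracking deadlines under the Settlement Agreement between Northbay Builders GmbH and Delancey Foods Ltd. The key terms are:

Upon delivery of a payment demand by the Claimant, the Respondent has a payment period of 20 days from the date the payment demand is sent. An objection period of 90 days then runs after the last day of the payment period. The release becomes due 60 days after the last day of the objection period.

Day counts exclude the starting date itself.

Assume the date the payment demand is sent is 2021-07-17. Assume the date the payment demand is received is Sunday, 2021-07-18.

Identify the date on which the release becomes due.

Adding 20 calendar days to 2021-07-17 gives 2021-08-06, which is the last day of the payment period.
The last day of the objection period: 90 calendar days after 2021-08-06 is 2021-11-04.
Adding 60 calendar days to 2021-11-04 gives 2022-01-03, which is the date on which the release becomes due.

2022-01-03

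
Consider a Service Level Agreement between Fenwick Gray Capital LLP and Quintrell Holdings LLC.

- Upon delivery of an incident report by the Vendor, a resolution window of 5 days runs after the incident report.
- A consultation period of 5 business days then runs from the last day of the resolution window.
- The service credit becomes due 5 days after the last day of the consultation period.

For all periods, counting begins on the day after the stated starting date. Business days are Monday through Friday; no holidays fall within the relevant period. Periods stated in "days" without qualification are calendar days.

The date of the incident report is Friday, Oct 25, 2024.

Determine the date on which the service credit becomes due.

Nov 11, 2024

Adding 5 calendar days to Oct 25, 2024 gives Oct 30, 2024, which is the last day of the resolution window.
From Wednesday, Oct 30, 2024, 5 business days (Oct 31, Nov 1, Nov 4, Nov 5, Nov 6, skipping weekends) brings us to Wednesday, Nov 6, 2024, which is the last day of the consultation period.
The date on which the service credit becomes due: 5 calendar days after Nov 6, 2024 is Nov 11, 2024.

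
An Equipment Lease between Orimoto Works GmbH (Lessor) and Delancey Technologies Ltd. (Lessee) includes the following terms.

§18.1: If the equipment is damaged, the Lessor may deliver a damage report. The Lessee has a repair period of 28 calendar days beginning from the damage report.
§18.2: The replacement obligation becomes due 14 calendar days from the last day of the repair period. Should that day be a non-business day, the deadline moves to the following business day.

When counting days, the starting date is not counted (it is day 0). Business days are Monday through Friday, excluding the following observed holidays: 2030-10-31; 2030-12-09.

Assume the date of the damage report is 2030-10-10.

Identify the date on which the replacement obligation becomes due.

2030-11-21

The last day of the repair period: 28 calendar days after 2030-10-10 is 2030-11-07.
Adding 14 calendar days to 2030-11-07 gives 2030-11-21, which is the date on which the replacement obligation becomes due. 2030-11-21 is a Thursday and is not a listed holiday, so no roll-forward applies.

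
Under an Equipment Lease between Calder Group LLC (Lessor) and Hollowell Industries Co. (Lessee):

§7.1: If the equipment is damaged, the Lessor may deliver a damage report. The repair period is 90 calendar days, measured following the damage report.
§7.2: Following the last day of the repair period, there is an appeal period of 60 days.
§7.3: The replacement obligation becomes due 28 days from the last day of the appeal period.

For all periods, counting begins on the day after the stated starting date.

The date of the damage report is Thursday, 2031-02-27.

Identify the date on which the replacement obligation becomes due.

2031-08-24

The last day of the repair period: 90 calendar days after 2031-02-27 is 2031-05-28.
The last day of the appeal period: 60 calendar days after 2031-05-28 is 2031-07-27.
Adding 28 calendar days to 2031-07-27 gives 2031-08-24, which is the date on which the replacement obligation becomes due.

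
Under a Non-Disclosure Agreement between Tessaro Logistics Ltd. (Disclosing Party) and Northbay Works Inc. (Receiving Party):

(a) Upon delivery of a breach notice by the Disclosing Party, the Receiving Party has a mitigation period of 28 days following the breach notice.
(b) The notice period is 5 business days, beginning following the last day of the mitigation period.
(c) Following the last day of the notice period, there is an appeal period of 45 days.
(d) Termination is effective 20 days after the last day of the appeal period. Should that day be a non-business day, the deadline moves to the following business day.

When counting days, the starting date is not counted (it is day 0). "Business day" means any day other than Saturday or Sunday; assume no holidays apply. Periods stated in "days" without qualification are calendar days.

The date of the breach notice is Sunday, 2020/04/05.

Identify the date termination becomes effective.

The last day of the mitigation period: 28 calendar days after 2020/04/05 is 2020/05/03.
The last day of the notice period: 5 business days after Sunday, 2020/05/03, skipping weekends — May 4, May 5, May 6, May 7, May 8 — lands on Friday, 2020/05/08.
The last day of the appeal period: 2020/05/08 + 45 days = 2020/06/22.
Adding 20 calendar days to 2020/06/22 gives 2020/07/12, which is the date termination becomes effective. That falls on a Sunday, so it rolls to the next business day, Monday, 2020/07/13.

2020/07/13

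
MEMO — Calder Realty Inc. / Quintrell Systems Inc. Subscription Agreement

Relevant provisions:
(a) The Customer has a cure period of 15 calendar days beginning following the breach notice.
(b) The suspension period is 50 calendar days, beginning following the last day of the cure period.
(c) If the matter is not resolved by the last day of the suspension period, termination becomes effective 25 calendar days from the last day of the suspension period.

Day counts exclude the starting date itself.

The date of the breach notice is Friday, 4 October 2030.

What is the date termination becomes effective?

2 January 2031

The last day of the cure period: 15 calendar days after 4 October 2030 is 19 October 2030.
Adding 50 calendar days to 19 October 2030 gives 8 December 2030, which is the last day of the suspension period.
Adding 25 calendar days to 8 December 2030 gives 2 January 2031, which is the date termination becomes effective.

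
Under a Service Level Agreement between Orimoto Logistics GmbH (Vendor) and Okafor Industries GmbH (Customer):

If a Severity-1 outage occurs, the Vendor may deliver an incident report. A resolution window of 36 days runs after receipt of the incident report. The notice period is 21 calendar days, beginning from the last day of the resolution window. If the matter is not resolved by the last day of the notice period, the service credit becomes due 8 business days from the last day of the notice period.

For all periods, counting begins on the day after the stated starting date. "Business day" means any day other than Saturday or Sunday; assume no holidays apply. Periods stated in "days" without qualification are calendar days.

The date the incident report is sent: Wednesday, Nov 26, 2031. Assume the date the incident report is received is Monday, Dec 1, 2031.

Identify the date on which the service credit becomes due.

Feb 6, 2032

The last day of the resolution window: 36 calendar days after Dec 1, 2031 is Jan 6, 2032.
The last day of the notice period: Jan 6, 2032 + 21 days = Jan 27, 2032.
The date on which the service credit becomes due: counting 8 business days from Tuesday, Jan 27, 2032 (Jan 28, Jan 29, Jan 30, Feb 2, Feb 3, Feb 4, Feb 5, Feb 6, skipping weekends) reaches Friday, Feb 6, 2032.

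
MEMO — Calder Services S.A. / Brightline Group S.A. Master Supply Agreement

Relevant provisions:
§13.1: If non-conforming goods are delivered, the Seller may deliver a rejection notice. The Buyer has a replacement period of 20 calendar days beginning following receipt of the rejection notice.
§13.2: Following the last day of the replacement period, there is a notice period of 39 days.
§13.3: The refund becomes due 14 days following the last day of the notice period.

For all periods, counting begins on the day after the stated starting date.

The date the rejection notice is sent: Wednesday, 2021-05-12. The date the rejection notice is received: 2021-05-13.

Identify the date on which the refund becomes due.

2021-07-25

Adding 20 calendar days to 2021-05-13 gives 2021-06-02, which is the last day of the replacement period.
The last day of the notice period: 39 calendar days after 2021-06-02 is 2021-07-11.
The date on which the refund becomes due: 14 calendar days after 2021-07-11 is 2021-07-25.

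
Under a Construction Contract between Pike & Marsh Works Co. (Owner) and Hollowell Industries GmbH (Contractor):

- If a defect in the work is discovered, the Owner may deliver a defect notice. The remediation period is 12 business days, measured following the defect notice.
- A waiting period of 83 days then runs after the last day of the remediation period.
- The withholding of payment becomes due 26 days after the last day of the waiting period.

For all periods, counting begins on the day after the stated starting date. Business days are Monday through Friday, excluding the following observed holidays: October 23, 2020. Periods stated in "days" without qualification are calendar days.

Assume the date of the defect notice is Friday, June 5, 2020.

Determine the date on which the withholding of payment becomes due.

October 10, 2020

The last day of the remediation period: 12 business days after Friday, June 5, 2020, skipping weekends — Jun 8, Jun 9, Jun 10, Jun 11, …, Jun 19, Jun 22, Jun 23 — lands on Tuesday, June 23, 2020.
The last day of the waiting period: 83 calendar days after June 23, 2020 is September 14, 2020.
Adding 26 calendar days to September 14, 2020 gives October 10, 2020, which is the date on which the withholding of payment becomes due.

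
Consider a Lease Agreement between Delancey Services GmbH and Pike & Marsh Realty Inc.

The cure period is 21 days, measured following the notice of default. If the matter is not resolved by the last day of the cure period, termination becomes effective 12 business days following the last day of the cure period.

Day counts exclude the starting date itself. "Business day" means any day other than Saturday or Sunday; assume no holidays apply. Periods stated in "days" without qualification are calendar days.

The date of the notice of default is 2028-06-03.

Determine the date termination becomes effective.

The last day of the cure period: 21 calendar days after 2028-06-03 is 2028-06-24.
The date termination becomes effective: counting 12 business days from Saturday, 2028-06-24 (Jun 26, Jun 27, Jun 28, Jun 29, …, Jul 7, Jul 10, Jul 11, skipping weekends) reaches Tuesday, 2028-07-11.

2028-07-11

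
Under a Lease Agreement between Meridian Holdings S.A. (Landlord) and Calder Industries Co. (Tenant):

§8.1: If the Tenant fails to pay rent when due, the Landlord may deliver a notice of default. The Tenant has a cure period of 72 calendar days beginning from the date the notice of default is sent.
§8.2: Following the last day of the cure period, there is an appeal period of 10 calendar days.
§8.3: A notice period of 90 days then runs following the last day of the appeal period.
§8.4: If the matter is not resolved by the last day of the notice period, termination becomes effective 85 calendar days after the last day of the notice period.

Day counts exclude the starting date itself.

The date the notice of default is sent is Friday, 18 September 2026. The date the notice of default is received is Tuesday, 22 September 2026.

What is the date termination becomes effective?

2 June 2027

The last day of the cure period: 18 September 2026 + 72 days = 29 November 2026.
The last day of the appeal period: 10 calendar days after 29 November 2026 is 9 December 2026.
The last day of the notice period: 9 December 2026 + 90 days = 9 March 2027.
The date termination becomes effective: 9 March 2027 + 85 days = 2 June 2027.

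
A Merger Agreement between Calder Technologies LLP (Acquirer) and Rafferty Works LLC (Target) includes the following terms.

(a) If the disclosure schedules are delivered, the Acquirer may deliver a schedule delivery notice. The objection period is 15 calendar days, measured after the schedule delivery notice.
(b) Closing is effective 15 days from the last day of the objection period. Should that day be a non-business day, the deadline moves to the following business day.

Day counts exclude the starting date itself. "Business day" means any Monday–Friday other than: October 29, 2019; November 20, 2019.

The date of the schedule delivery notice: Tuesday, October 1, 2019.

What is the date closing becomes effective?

October 31, 2019

Adding 15 calendar days to October 1, 2019 gives October 16, 2019, which is the last day of the objection period.
The date closing becomes effective: October 16, 2019 + 15 days = October 31, 2019. October 31, 2019 is a Thursday and is not a listed holiday, so no roll-forward applies.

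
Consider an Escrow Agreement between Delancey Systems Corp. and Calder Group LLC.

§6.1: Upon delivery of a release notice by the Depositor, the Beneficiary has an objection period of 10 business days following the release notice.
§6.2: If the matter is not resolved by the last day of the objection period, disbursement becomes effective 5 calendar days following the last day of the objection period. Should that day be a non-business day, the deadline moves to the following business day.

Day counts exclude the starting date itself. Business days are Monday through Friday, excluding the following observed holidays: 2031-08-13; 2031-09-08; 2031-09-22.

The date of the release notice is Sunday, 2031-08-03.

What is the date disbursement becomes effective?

The last day of the objection period: 10 business days after Sunday, 2031-08-03, skipping weekends and the listed holiday on Aug 13 — Aug 4, Aug 5, Aug 6, Aug 7, Aug 8, Aug 11, Aug 12, Aug 14, Aug 15, Aug 18 — lands on Monday, 2031-08-18.
The date disbursement becomes effective: 2031-08-18 + 5 days = 2031-08-23. That falls on a Saturday, so it rolls to the next business day, Monday, 2031-08-25.

2031-08-25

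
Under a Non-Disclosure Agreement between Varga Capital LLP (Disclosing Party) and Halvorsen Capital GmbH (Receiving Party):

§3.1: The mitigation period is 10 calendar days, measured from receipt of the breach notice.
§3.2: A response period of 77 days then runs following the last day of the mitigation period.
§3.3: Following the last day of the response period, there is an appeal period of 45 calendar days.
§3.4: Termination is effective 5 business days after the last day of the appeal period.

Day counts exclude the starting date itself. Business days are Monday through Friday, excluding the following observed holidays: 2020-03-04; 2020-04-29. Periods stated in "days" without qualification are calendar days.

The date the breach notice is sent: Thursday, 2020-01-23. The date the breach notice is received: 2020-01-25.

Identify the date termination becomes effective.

2020-06-12

The last day of the mitigation period: 10 calendar days after 2020-01-25 is 2020-02-04.
Adding 77 calendar days to 2020-02-04 gives 2020-04-21, which is the last day of the response period.
The last day of the appeal period: 2020-04-21 + 45 days = 2020-06-05.
The date termination becomes effective: 5 business days after Friday, 2020-06-05, skipping weekends — Jun 8, Jun 9, Jun 10, Jun 11, Jun 12 — lands on Friday, 2020-06-12.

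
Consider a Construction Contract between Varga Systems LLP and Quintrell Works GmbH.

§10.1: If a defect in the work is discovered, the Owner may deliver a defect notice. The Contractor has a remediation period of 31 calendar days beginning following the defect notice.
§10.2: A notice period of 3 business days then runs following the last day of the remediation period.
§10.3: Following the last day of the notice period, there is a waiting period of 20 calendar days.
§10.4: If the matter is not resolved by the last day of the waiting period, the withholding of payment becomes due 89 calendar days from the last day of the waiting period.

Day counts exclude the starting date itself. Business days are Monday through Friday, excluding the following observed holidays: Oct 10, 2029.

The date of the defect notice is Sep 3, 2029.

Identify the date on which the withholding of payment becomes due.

Jan 26, 2030

Adding 31 calendar days to Sep 3, 2029 gives Oct 4, 2029, which is the last day of the remediation period.
The last day of the notice period: 3 business days after Thursday, Oct 4, 2029, skipping weekends — Oct 5, Oct 8, Oct 9 — lands on Tuesday, Oct 9, 2029.
The last day of the waiting period: Oct 9, 2029 + 20 days = Oct 29, 2029.
Adding 89 calendar days to Oct 29, 2029 gives Jan 26, 2030, which is the date on which the withholding of payment becomes due.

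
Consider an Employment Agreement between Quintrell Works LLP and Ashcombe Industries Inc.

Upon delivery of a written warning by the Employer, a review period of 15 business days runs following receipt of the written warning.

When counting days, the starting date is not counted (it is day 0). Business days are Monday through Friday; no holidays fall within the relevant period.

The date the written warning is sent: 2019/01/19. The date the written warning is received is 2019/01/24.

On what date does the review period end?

The last day of the review period: 15 business days after Thursday, 2019/01/24, skipping weekends — Jan 25, Jan 28, Jan 29, Jan 30, …, Feb 12, Feb 13, Feb 14 — lands on Thursday, 2019/02/14.

2019/02/14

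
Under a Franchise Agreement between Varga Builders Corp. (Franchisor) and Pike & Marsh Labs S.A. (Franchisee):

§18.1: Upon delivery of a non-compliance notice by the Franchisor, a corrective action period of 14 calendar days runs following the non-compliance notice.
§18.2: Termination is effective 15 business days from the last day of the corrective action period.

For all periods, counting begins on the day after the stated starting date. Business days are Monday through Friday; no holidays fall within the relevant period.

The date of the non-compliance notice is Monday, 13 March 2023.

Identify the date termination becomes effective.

17 April 2023

Adding 14 calendar days to 13 March 2023 gives 27 March 2023, which is the last day of the corrective action period.
From Monday, 27 March 2023, 15 business days (Mar 28, Mar 29, Mar 30, Mar 31, …, Apr 13, Apr 14, Apr 17, skipping weekends) brings us to Monday, 17 April 2023, which is the date termination becomes effective.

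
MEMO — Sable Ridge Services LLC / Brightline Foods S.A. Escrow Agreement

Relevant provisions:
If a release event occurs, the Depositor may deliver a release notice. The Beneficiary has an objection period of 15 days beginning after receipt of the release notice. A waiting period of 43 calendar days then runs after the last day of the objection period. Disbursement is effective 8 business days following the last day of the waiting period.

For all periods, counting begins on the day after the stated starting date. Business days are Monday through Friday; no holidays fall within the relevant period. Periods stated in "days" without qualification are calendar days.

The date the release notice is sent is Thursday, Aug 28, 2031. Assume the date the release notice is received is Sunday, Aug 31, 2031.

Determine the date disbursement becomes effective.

Nov 7, 2031

Adding 15 calendar days to Aug 31, 2031 gives Sep 15, 2031, which is the last day of the objection period.
The last day of the waiting period: Sep 15, 2031 + 43 days = Oct 28, 2031.
The date disbursement becomes effective: counting 8 business days from Tuesday, Oct 28, 2031 (Oct 29, Oct 30, Oct 31, Nov 3, Nov 4, Nov 5, Nov 6, Nov 7, skipping weekends) reaches Friday, Nov 7, 2031.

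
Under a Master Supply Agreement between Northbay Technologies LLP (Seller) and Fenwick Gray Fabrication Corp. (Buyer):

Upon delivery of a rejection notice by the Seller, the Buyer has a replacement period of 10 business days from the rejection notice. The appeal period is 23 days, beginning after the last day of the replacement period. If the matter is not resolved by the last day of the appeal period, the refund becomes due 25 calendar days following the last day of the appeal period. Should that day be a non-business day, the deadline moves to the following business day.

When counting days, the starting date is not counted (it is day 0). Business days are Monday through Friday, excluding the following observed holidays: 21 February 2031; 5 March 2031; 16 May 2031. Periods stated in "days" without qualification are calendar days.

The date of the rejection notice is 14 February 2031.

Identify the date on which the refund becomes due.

21 April 2031

From Friday, 14 February 2031, 10 business days (Feb 17, Feb 18, Feb 19, Feb 20, Feb 24, Feb 25, Feb 26, Feb 27, Feb 28, Mar 3, skipping weekends and the listed holiday on Feb 21) brings us to Monday, 3 March 2031, which is the last day of the replacement period.
Adding 23 calendar days to 3 March 2031 gives 26 March 2031, which is the last day of the appeal period.
The date on which the refund becomes due: 26 March 2031 + 25 days = 20 April 2031. That falls on a Sunday, so it rolls to the next business day, Monday, 21 April 2031.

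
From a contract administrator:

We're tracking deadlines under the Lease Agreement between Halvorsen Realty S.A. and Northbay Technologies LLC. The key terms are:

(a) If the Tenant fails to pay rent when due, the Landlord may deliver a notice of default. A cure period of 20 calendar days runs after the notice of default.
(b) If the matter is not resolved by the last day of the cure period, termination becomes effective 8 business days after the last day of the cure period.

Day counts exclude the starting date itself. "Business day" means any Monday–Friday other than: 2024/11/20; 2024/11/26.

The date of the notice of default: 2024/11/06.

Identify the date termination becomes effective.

The last day of the cure period: 20 calendar days after 2024/11/06 is 2024/11/26.
The date termination becomes effective: 8 business days after Tuesday, 2024/11/26, skipping weekends — Nov 27, Nov 28, Nov 29, Dec 2, Dec 3, Dec 4, Dec 5, Dec 6 — lands on Friday, 2024/12/06.

2024/12/06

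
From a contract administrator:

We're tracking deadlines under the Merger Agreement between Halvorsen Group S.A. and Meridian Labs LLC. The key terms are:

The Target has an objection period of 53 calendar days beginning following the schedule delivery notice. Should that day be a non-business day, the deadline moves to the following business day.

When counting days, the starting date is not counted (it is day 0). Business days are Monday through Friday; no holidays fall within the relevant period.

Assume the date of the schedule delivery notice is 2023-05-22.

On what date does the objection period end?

The last day of the objection period: 2023-05-22 + 53 days = 2023-07-14. 2023-07-14 is a Friday, so no roll-forward applies.

2023-07-14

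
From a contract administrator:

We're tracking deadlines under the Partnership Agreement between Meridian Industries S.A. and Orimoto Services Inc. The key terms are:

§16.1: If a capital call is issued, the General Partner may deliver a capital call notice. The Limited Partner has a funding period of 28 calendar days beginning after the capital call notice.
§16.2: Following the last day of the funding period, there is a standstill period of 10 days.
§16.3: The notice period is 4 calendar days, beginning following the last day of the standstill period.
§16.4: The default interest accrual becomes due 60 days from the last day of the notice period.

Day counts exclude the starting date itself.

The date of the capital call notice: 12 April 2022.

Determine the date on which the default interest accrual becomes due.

23 July 2022

The last day of the funding period: 12 April 2022 + 28 days = 10 May 2022.
The last day of the standstill period: 10 May 2022 + 10 days = 20 May 2022.
Adding 4 calendar days to 20 May 2022 gives 24 May 2022, which is the last day of the notice period.
The date on which the default interest accrual becomes due: 60 calendar days after 24 May 2022 is 23 July 2022.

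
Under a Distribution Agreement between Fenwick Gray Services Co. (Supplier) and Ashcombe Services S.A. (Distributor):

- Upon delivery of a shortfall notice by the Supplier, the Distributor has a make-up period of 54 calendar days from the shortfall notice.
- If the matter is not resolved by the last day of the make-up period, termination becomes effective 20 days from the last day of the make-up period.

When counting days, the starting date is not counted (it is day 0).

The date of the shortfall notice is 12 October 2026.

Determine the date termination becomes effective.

25 December 2026

Adding 54 calendar days to 12 October 2026 gives 5 December 2026, which is the last day of the make-up period.
Adding 20 calendar days to 5 December 2026 gives 25 December 2026, which is the date termination becomes effective.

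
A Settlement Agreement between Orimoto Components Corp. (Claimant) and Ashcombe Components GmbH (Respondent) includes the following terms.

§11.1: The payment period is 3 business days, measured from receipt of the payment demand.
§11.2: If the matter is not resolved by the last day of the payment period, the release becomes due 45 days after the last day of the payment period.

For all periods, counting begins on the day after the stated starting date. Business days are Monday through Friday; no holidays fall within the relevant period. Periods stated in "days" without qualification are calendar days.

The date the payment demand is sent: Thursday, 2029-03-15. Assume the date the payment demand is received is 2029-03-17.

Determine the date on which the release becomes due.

The last day of the payment period: counting 3 business days from Saturday, 2029-03-17 (Mar 19, Mar 20, Mar 21, skipping weekends) reaches Wednesday, 2029-03-21.
Adding 45 calendar days to 2029-03-21 gives 2029-05-05, which is the date on which the release becomes due.

2029-05-05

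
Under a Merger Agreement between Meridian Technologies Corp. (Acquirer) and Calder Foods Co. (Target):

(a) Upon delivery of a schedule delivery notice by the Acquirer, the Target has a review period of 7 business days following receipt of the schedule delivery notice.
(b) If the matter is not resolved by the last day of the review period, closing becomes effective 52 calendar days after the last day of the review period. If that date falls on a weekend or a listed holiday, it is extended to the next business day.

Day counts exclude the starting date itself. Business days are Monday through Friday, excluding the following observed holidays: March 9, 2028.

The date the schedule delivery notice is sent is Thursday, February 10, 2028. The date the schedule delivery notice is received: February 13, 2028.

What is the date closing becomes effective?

The last day of the review period: 7 business days after Sunday, February 13, 2028, skipping weekends — Feb 14, Feb 15, Feb 16, Feb 17, Feb 18, Feb 21, Feb 22 — lands on Tuesday, February 22, 2028.
The date closing becomes effective: February 22, 2028 + 52 days = April 14, 2028. April 14, 2028 is a Friday and is not a listed holiday, so no roll-forward applies.

April 14, 2028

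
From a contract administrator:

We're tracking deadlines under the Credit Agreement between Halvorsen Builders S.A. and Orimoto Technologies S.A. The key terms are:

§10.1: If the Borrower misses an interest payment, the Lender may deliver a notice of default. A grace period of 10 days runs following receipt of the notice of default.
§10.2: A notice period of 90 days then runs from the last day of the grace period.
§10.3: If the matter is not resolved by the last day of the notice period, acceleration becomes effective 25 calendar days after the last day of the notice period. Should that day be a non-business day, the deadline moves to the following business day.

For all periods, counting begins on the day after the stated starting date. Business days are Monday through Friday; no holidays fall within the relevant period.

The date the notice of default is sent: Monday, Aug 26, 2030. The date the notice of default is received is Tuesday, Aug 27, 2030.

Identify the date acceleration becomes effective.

The last day of the grace period: 10 calendar days after Aug 27, 2030 is Sep 6, 2030.
The last day of the notice period: 90 calendar days after Sep 6, 2030 is Dec 5, 2030.
The date acceleration becomes effective: Dec 5, 2030 + 25 days = Dec 30, 2030. Dec 30, 2030 is a Monday, so no roll-forward applies.

Dec 30, 2030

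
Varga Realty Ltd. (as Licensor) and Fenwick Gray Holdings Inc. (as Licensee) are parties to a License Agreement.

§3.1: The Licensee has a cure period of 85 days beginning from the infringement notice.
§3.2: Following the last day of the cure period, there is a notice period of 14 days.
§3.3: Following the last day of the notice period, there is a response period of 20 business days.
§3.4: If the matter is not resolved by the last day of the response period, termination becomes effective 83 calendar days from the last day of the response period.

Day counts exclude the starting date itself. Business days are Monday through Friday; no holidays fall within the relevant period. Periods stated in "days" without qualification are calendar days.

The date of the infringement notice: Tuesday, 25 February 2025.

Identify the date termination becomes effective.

23 September 2025

Adding 85 calendar days to 25 February 2025 gives 21 May 2025, which is the last day of the cure period.
The last day of the notice period: 14 calendar days after 21 May 2025 is 4 June 2025.
From Wednesday, 4 June 2025, 20 business days (Jun 5, Jun 6, Jun 9, Jun 10, …, Jun 30, Jul 1, Jul 2, skipping weekends) brings us to Wednesday, 2 July 2025, which is the last day of the response period.
Adding 83 calendar days to 2 July 2025 gives 23 September 2025, which is the date termination becomes effective.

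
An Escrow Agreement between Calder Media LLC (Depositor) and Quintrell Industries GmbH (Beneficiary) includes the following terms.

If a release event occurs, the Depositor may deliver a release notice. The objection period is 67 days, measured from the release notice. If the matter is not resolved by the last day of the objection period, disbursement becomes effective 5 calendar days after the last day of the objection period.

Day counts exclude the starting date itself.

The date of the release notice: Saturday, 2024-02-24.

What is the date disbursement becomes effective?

2024-05-06

Adding 67 calendar days to 2024-02-24 gives 2024-05-01, which is the last day of the objection period.
Adding 5 calendar days to 2024-05-01 gives 2024-05-06, which is the date disbursement becomes effective.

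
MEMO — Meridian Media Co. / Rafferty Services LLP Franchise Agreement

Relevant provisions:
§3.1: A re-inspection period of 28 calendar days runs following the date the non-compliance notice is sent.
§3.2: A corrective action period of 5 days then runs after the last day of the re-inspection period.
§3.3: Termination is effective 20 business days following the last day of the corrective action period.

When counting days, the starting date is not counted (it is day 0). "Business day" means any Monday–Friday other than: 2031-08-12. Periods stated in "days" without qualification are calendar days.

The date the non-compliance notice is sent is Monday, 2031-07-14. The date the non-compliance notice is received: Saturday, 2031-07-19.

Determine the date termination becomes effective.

Adding 28 calendar days to 2031-07-14 gives 2031-08-11, which is the last day of the re-inspection period.
The last day of the corrective action period: 2031-08-11 + 5 days = 2031-08-16.
The date termination becomes effective: counting 20 business days from Saturday, 2031-08-16 (Aug 18, Aug 19, Aug 20, Aug 21, …, Sep 10, Sep 11, Sep 12, skipping weekends) reaches Friday, 2031-09-12.

2031-09-12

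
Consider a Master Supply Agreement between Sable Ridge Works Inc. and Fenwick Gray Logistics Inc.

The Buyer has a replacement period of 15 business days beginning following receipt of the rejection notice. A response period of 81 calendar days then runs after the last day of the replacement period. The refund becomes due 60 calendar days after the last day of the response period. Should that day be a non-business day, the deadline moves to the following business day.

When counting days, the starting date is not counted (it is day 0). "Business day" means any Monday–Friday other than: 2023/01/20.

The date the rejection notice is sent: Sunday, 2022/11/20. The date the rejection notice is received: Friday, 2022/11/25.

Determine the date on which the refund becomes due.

2023/05/08

The last day of the replacement period: counting 15 business days from Friday, 2022/11/25 (Nov 28, Nov 29, Nov 30, Dec 1, …, Dec 14, Dec 15, Dec 16, skipping weekends) reaches Friday, 2022/12/16.
Adding 81 calendar days to 2022/12/16 gives 2023/03/07, which is the last day of the response period.
The date on which the refund becomes due: 2023/03/07 + 60 days = 2023/05/06. That falls on a Saturday, so it rolls to the next business day, Monday, 2023/05/08.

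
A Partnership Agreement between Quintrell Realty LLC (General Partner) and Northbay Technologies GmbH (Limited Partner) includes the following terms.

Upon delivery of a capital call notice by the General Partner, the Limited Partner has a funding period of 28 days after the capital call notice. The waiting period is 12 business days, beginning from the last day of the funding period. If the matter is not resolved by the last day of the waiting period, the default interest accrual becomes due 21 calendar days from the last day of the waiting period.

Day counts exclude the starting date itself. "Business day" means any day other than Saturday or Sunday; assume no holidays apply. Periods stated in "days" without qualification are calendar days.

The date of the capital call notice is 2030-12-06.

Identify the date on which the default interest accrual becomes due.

Adding 28 calendar days to 2030-12-06 gives 2031-01-03, which is the last day of the funding period.
The last day of the waiting period: 12 business days after Friday, 2031-01-03, skipping weekends — Jan 6, Jan 7, Jan 8, Jan 9, …, Jan 17, Jan 20, Jan 21 — lands on Tuesday, 2031-01-21.
The date on which the default interest accrual becomes due: 21 calendar days after 2031-01-21 is 2031-02-11.

2031-02-11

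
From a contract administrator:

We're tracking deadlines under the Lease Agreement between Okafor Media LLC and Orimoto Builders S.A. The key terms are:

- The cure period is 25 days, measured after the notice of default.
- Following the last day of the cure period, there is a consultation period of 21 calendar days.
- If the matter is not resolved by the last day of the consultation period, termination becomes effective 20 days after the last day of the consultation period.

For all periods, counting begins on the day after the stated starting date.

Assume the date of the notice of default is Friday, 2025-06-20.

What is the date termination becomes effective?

The last day of the cure period: 25 calendar days after 2025-06-20 is 2025-07-15.
The last day of the consultation period: 2025-07-15 + 21 days = 2025-08-05.
The date termination becomes effective: 20 calendar days after 2025-08-05 is 2025-08-25.

2025-08-25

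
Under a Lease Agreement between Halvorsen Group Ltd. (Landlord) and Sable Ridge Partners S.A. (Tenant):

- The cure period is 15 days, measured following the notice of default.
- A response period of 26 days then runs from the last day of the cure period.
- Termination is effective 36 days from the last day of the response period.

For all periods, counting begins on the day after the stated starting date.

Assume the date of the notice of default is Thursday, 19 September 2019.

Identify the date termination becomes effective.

The last day of the cure period: 19 September 2019 + 15 days = 4 October 2019.
Adding 26 calendar days to 4 October 2019 gives 30 October 2019, which is the last day of the response period.
The date termination becomes effective: 30 October 2019 + 36 days = 5 December 2019.

5 December 2019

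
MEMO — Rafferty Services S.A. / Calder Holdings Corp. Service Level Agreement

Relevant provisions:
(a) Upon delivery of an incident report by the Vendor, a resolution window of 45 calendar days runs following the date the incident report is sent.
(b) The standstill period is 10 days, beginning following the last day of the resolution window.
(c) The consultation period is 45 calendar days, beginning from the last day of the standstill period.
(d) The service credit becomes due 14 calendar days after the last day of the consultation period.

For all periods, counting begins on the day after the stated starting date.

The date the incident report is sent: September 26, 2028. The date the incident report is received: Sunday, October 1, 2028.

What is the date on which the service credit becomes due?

Adding 45 calendar days to September 26, 2028 gives November 10, 2028, which is the last day of the resolution window.
The last day of the standstill period: 10 calendar days after November 10, 2028 is November 20, 2028.
Adding 45 calendar days to November 20, 2028 gives January 4, 2029, which is the last day of the consultation period.
The date on which the service credit becomes due: 14 calendar days after January 4, 2029 is January 18, 2029.

January 18, 2029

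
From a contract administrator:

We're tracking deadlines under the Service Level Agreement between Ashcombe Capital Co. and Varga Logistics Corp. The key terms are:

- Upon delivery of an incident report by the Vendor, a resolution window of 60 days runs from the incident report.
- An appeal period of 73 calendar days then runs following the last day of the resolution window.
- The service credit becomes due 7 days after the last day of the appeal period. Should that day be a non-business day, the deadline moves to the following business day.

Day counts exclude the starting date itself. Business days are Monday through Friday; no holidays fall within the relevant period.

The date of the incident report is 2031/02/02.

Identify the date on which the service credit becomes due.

2031/06/23

The last day of the resolution window: 2031/02/02 + 60 days = 2031/04/03.
Adding 73 calendar days to 2031/04/03 gives 2031/06/15, which is the last day of the appeal period.
The date on which the service credit becomes due: 7 calendar days after 2031/06/15 is 2031/06/22. That falls on a Sunday, so it rolls to the next business day, Monday, 2031/06/23.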